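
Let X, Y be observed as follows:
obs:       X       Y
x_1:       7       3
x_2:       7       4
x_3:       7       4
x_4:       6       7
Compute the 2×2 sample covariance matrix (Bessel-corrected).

Step 1 — column means:
  mean(X) = (7 + 7 + 7 + 6) / 4 = 27/4 = 6.75
  mean(Y) = (3 + 4 + 4 + 7) / 4 = 18/4 = 4.5

Step 2 — sample covariance S[i,j] = (1/(n-1)) · Σ_k (x_{k,i} - mean_i) · (x_{k,j} - mean_j), with n-1 = 3.
  S[X,X] = ((0.25)·(0.25) + (0.25)·(0.25) + (0.25)·(0.25) + (-0.75)·(-0.75)) / 3 = 0.75/3 = 0.25
  S[X,Y] = ((0.25)·(-1.5) + (0.25)·(-0.5) + (0.25)·(-0.5) + (-0.75)·(2.5)) / 3 = -2.5/3 = -0.8333
  S[Y,Y] = ((-1.5)·(-1.5) + (-0.5)·(-0.5) + (-0.5)·(-0.5) + (2.5)·(2.5)) / 3 = 9/3 = 3

S is symmetric (S[j,i] = S[i,j]). Assembling:

S = [[0.25, -0.8333],
 [-0.8333, 3]]


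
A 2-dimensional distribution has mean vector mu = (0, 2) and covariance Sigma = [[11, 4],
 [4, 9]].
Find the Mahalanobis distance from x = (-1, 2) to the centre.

Step 1 — centre the observation: (x - mu) = (-1, 0).

Step 2 — invert Sigma. det(Sigma) = 11·9 - (4)² = 83.
  Sigma^{-1} = (1/det) · [[d, -b], [-b, a]] = [[0.1084, -0.0482],
 [-0.0482, 0.1325]].

Step 3 — form the quadratic (x - mu)^T · Sigma^{-1} · (x - mu):
  Sigma^{-1} · (x - mu) = (-0.1084, 0.0482).
  (x - mu)^T · [Sigma^{-1} · (x - mu)] = (-1)·(-0.1084) + (0)·(0.0482) = 0.1084.

Step 4 — take square root: d = √(0.1084) ≈ 0.3293.

d(x, mu) = √(0.1084) ≈ 0.3293


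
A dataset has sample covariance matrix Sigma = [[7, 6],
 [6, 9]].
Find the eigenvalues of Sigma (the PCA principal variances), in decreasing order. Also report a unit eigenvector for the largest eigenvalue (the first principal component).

Step 1 — characteristic polynomial of 2×2 Sigma:
  det(Sigma - λI) = λ² - trace · λ + det = 0.
  trace = 7 + 9 = 16, det = 7·9 - (6)² = 27.
Step 2 — discriminant:
  Δ = trace² - 4·det = 256 - 108 = 148.
Step 3 — eigenvalues:
  λ = (trace ± √Δ)/2 = (16 ± 12.1655)/2,
  λ_1 = 14.0828,  λ_2 = 1.9172.

Step 4 — unit eigenvector for λ_1: solve (Sigma - λ_1 I)v = 0. First row:
  (7 - 14.0828)·v_x + (6)·v_y = 0, i.e. (-7.0828)·v_x + (6)·v_y = 0,
  so v ∝ (b, λ_1 - a) = (6, 7.0828) = u.
  ||u|| = √((6)² + (7.0828)²) = √(86.1655) ≈ 9.2825,
  v_1 = u/||u|| ≈ (0.6464, 0.763) (||v_1|| = 1).

λ_1 = 14.0828,  λ_2 = 1.9172;  v_1 ≈ (0.6464, 0.763)


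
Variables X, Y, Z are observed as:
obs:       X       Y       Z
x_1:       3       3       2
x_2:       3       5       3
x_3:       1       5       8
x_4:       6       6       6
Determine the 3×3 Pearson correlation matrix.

Step 1 — column means:
  mean(X) = (3 + 3 + 1 + 6) / 4 = 13/4 = 3.25
  mean(Y) = (3 + 5 + 5 + 6) / 4 = 19/4 = 4.75
  mean(Z) = (2 + 3 + 8 + 6) / 4 = 19/4 = 4.75

Step 2 — sample variances and covariances s[i,j] = (1/(n-1)) · Σ_k (x_{k,i} - mean_i) · (x_{k,j} - mean_j), with n-1 = 3:
  s[X,X] = ((-0.25)·(-0.25) + (-0.25)·(-0.25) + (-2.25)·(-2.25) + (2.75)·(2.75)) / 3 = 12.75/3 = 4.25
  s[X,Y] = ((-0.25)·(-1.75) + (-0.25)·(0.25) + (-2.25)·(0.25) + (2.75)·(1.25)) / 3 = 3.25/3 = 1.0833
  s[X,Z] = ((-0.25)·(-2.75) + (-0.25)·(-1.75) + (-2.25)·(3.25) + (2.75)·(1.25)) / 3 = -2.75/3 = -0.9167
  s[Y,Y] = ((-1.75)·(-1.75) + (0.25)·(0.25) + (0.25)·(0.25) + (1.25)·(1.25)) / 3 = 4.75/3 = 1.5833
  s[Y,Z] = ((-1.75)·(-2.75) + (0.25)·(-1.75) + (0.25)·(3.25) + (1.25)·(1.25)) / 3 = 6.75/3 = 2.25
  s[Z,Z] = ((-2.75)·(-2.75) + (-1.75)·(-1.75) + (3.25)·(3.25) + (1.25)·(1.25)) / 3 = 22.75/3 = 7.5833
  Sample standard deviations s_i = √(s[i,i]):
  s(X) = √(4.25) = 2.0616
  s(Y) = √(1.5833) = 1.2583
  s(Z) = √(7.5833) = 2.7538

Step 3 — r_{ij} = s_{ij} / (s_i · s_j):
  r[X,X] = 1 (diagonal).
  r[X,Y] = 1.0833 / (2.0616 · 1.2583) = 1.0833 / 2.5941 = 0.4176
  r[X,Z] = -0.9167 / (2.0616 · 2.7538) = -0.9167 / 5.6771 = -0.1615
  r[Y,Y] = 1 (diagonal).
  r[Y,Z] = 2.25 / (1.2583 · 2.7538) = 2.25 / 3.4651 = 0.6493
  r[Z,Z] = 1 (diagonal).

R is symmetric with unit diagonal. Assembling:

R = [[1, 0.4176, -0.1615],
 [0.4176, 1, 0.6493],
 [-0.1615, 0.6493, 1]]


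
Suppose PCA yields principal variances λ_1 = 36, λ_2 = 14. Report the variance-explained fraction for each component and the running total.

Step 1 — total variance = trace(Sigma) = Σ λ_i = 36 + 14 = 50.

Step 2 — fraction explained by component i = λ_i / Σ λ:
  PC1: 36/50 = 0.72
  PC2: 14/50 = 0.28

Step 3 — cumulative fraction after k components = (λ_1 + ... + λ_k) / Σ λ:
  k = 1: 36/50 = 0.72
  k = 2: (36 + 14)/50 = 50/50 = 1

Summary (fraction, with percent):

explained: PC1 0.72 (72%), PC2 0.28 (28%);  cumulative: 0.72, 1


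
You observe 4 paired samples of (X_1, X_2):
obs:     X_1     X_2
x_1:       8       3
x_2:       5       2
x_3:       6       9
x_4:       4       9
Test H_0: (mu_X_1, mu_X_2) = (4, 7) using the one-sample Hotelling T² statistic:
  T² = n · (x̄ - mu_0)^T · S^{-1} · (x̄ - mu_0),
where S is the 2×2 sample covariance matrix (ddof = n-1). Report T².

Step 1 — sample mean vector:
  mean(X_1) = (8 + 5 + 6 + 4) / 4 = 23/4 = 5.75
  mean(X_2) = (3 + 2 + 9 + 9) / 4 = 23/4 = 5.75
  x̄ = (5.75, 5.75),  deviation x̄ - mu_0 = (5.75, 5.75) - (4, 7) = (1.75, -1.25).

Step 2 — sample covariance matrix, S[i,j] = (1/(n-1)) · Σ_k (x_{k,i} - mean_i) · (x_{k,j} - mean_j), divisor n-1 = 3:
  S[X_1,X_1] = ((2.25)·(2.25) + (-0.75)·(-0.75) + (0.25)·(0.25) + (-1.75)·(-1.75)) / 3 = 8.75/3 = 2.9167
  S[X_1,X_2] = ((2.25)·(-2.75) + (-0.75)·(-3.75) + (0.25)·(3.25) + (-1.75)·(3.25)) / 3 = -8.25/3 = -2.75
  S[X_2,X_2] = ((-2.75)·(-2.75) + (-3.75)·(-3.75) + (3.25)·(3.25) + (3.25)·(3.25)) / 3 = 42.75/3 = 14.25
  S = [[2.9167, -2.75],
 [-2.75, 14.25]].

Step 3 — invert S. det(S) = 2.9167·14.25 - (-2.75)² = 34.
  S^{-1} = (1/det) · [[d, -b], [-b, a]] = [[0.4191, 0.0809],
 [0.0809, 0.0858]].

Step 4 — quadratic form (x̄ - mu_0)^T · S^{-1} · (x̄ - mu_0):
  S^{-1} · (x̄ - mu_0) = (0.6324, 0.0343),
  (x̄ - mu_0)^T · [...] = (1.75)·(0.6324) + (-1.25)·(0.0343) = 1.0637.

Step 5 — scale by n: T² = 4 · 1.0637 = 4.2549.

T² ≈ 4.2549


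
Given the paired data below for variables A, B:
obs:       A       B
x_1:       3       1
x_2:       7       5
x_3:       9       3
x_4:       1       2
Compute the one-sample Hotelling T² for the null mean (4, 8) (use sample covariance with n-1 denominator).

Step 1 — sample mean vector:
  mean(A) = (3 + 7 + 9 + 1) / 4 = 20/4 = 5
  mean(B) = (1 + 5 + 3 + 2) / 4 = 11/4 = 2.75
  x̄ = (5, 2.75),  deviation x̄ - mu_0 = (5, 2.75) - (4, 8) = (1, -5.25).

Step 2 — sample covariance matrix, S[i,j] = (1/(n-1)) · Σ_k (x_{k,i} - mean_i) · (x_{k,j} - mean_j), divisor n-1 = 3:
  S[A,A] = ((-2)·(-2) + (2)·(2) + (4)·(4) + (-4)·(-4)) / 3 = 40/3 = 13.3333
  S[A,B] = ((-2)·(-1.75) + (2)·(2.25) + (4)·(0.25) + (-4)·(-0.75)) / 3 = 12/3 = 4
  S[B,B] = ((-1.75)·(-1.75) + (2.25)·(2.25) + (0.25)·(0.25) + (-0.75)·(-0.75)) / 3 = 8.75/3 = 2.9167
  S = [[13.3333, 4],
 [4, 2.9167]].

Step 3 — invert S. det(S) = 13.3333·2.9167 - (4)² = 22.8889.
  S^{-1} = (1/det) · [[d, -b], [-b, a]] = [[0.1274, -0.1748],
 [-0.1748, 0.5825]].

Step 4 — quadratic form (x̄ - mu_0)^T · S^{-1} · (x̄ - mu_0):
  S^{-1} · (x̄ - mu_0) = (1.0449, -3.233),
  (x̄ - mu_0)^T · [...] = (1)·(1.0449) + (-5.25)·(-3.233) = 18.0182.

Step 5 — scale by n: T² = 4 · 18.0182 = 72.0728.

T² ≈ 72.0728


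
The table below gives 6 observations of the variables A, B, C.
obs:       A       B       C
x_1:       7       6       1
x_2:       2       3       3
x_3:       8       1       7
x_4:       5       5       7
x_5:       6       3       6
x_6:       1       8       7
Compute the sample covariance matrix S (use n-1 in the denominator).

Step 1 — column means:
  mean(A) = (7 + 2 + 8 + 5 + 6 + 1) / 6 = 29/6 = 4.8333
  mean(B) = (6 + 3 + 1 + 5 + 3 + 8) / 6 = 26/6 = 4.3333
  mean(C) = (1 + 3 + 7 + 7 + 6 + 7) / 6 = 31/6 = 5.1667

Step 2 — sample covariance S[i,j] = (1/(n-1)) · Σ_k (x_{k,i} - mean_i) · (x_{k,j} - mean_j), with n-1 = 5.
  S[A,A] = ((2.1667)·(2.1667) + (-2.8333)·(-2.8333) + (3.1667)·(3.1667) + (0.1667)·(0.1667) + (1.1667)·(1.1667) + (-3.8333)·(-3.8333)) / 5 = 38.8333/5 = 7.7667
  S[A,B] = ((2.1667)·(1.6667) + (-2.8333)·(-1.3333) + (3.1667)·(-3.3333) + (0.1667)·(0.6667) + (1.1667)·(-1.3333) + (-3.8333)·(3.6667)) / 5 = -18.6667/5 = -3.7333
  S[A,C] = ((2.1667)·(-4.1667) + (-2.8333)·(-2.1667) + (3.1667)·(1.8333) + (0.1667)·(1.8333) + (1.1667)·(0.8333) + (-3.8333)·(1.8333)) / 5 = -2.8333/5 = -0.5667
  S[B,B] = ((1.6667)·(1.6667) + (-1.3333)·(-1.3333) + (-3.3333)·(-3.3333) + (0.6667)·(0.6667) + (-1.3333)·(-1.3333) + (3.6667)·(3.6667)) / 5 = 31.3333/5 = 6.2667
  S[B,C] = ((1.6667)·(-4.1667) + (-1.3333)·(-2.1667) + (-3.3333)·(1.8333) + (0.6667)·(1.8333) + (-1.3333)·(0.8333) + (3.6667)·(1.8333)) / 5 = -3.3333/5 = -0.6667
  S[C,C] = ((-4.1667)·(-4.1667) + (-2.1667)·(-2.1667) + (1.8333)·(1.8333) + (1.8333)·(1.8333) + (0.8333)·(0.8333) + (1.8333)·(1.8333)) / 5 = 32.8333/5 = 6.5667

S is symmetric (S[j,i] = S[i,j]). Assembling:

S = [[7.7667, -3.7333, -0.5667],
 [-3.7333, 6.2667, -0.6667],
 [-0.5667, -0.6667, 6.5667]]


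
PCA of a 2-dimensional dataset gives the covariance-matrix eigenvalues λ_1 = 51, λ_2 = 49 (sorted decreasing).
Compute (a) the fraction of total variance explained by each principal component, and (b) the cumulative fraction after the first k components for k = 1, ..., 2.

Step 1 — total variance = trace(Sigma) = Σ λ_i = 51 + 49 = 100.

Step 2 — fraction explained by component i = λ_i / Σ λ:
  PC1: 51/100 = 0.51
  PC2: 49/100 = 0.49

Step 3 — cumulative fraction after k components = (λ_1 + ... + λ_k) / Σ λ:
  k = 1: 51/100 = 0.51
  k = 2: (51 + 49)/100 = 100/100 = 1

Summary (fraction, with percent):

explained: PC1 0.51 (51%), PC2 0.49 (49%);  cumulative: 0.51, 1


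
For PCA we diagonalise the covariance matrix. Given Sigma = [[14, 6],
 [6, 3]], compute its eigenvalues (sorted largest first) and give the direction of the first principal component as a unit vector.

Step 1 — characteristic polynomial of 2×2 Sigma:
  det(Sigma - λI) = λ² - trace · λ + det = 0.
  trace = 14 + 3 = 17, det = 14·3 - (6)² = 6.
Step 2 — discriminant:
  Δ = trace² - 4·det = 289 - 24 = 265.
Step 3 — eigenvalues:
  λ = (trace ± √Δ)/2 = (17 ± 16.2788)/2,
  λ_1 = 16.6394,  λ_2 = 0.3606.

Step 4 — unit eigenvector for λ_1: solve (Sigma - λ_1 I)v = 0. First row:
  (14 - 16.6394)·v_x + (6)·v_y = 0, i.e. (-2.6394)·v_x + (6)·v_y = 0,
  so v ∝ (b, λ_1 - a) = (6, 2.6394) = u.
  ||u|| = √((6)² + (2.6394)²) = √(42.9665) ≈ 6.5549,
  v_1 = u/||u|| ≈ (0.9153, 0.4027) (||v_1|| = 1).

λ_1 = 16.6394,  λ_2 = 0.3606;  v_1 ≈ (0.9153, 0.4027)


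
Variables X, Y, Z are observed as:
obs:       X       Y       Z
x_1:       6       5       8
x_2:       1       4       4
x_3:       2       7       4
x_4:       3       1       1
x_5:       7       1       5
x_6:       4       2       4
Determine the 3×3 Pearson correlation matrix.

Step 1 — column means:
  mean(X) = (6 + 1 + 2 + 3 + 7 + 4) / 6 = 23/6 = 3.8333
  mean(Y) = (5 + 4 + 7 + 1 + 1 + 2) / 6 = 20/6 = 3.3333
  mean(Z) = (8 + 4 + 4 + 1 + 5 + 4) / 6 = 26/6 = 4.3333

Step 2 — sample variances and covariances s[i,j] = (1/(n-1)) · Σ_k (x_{k,i} - mean_i) · (x_{k,j} - mean_j), with n-1 = 5:
  s[X,X] = ((2.1667)·(2.1667) + (-2.8333)·(-2.8333) + (-1.8333)·(-1.8333) + (-0.8333)·(-0.8333) + (3.1667)·(3.1667) + (0.1667)·(0.1667)) / 5 = 26.8333/5 = 5.3667
  s[X,Y] = ((2.1667)·(1.6667) + (-2.8333)·(0.6667) + (-1.8333)·(3.6667) + (-0.8333)·(-2.3333) + (3.1667)·(-2.3333) + (0.1667)·(-1.3333)) / 5 = -10.6667/5 = -2.1333
  s[X,Z] = ((2.1667)·(3.6667) + (-2.8333)·(-0.3333) + (-1.8333)·(-0.3333) + (-0.8333)·(-3.3333) + (3.1667)·(0.6667) + (0.1667)·(-0.3333)) / 5 = 14.3333/5 = 2.8667
  s[Y,Y] = ((1.6667)·(1.6667) + (0.6667)·(0.6667) + (3.6667)·(3.6667) + (-2.3333)·(-2.3333) + (-2.3333)·(-2.3333) + (-1.3333)·(-1.3333)) / 5 = 29.3333/5 = 5.8667
  s[Y,Z] = ((1.6667)·(3.6667) + (0.6667)·(-0.3333) + (3.6667)·(-0.3333) + (-2.3333)·(-3.3333) + (-2.3333)·(0.6667) + (-1.3333)·(-0.3333)) / 5 = 11.3333/5 = 2.2667
  s[Z,Z] = ((3.6667)·(3.6667) + (-0.3333)·(-0.3333) + (-0.3333)·(-0.3333) + (-3.3333)·(-3.3333) + (0.6667)·(0.6667) + (-0.3333)·(-0.3333)) / 5 = 25.3333/5 = 5.0667
  Sample standard deviations s_i = √(s[i,i]):
  s(X) = √(5.3667) = 2.3166
  s(Y) = √(5.8667) = 2.4221
  s(Z) = √(5.0667) = 2.2509

Step 3 — r_{ij} = s_{ij} / (s_i · s_j):
  r[X,X] = 1 (diagonal).
  r[X,Y] = -2.1333 / (2.3166 · 2.4221) = -2.1333 / 5.6111 = -0.3802
  r[X,Z] = 2.8667 / (2.3166 · 2.2509) = 2.8667 / 5.2145 = 0.5497
  r[Y,Y] = 1 (diagonal).
  r[Y,Z] = 2.2667 / (2.4221 · 2.2509) = 2.2667 / 5.452 = 0.4157
  r[Z,Z] = 1 (diagonal).

R is symmetric with unit diagonal. Assembling:

R = [[1, -0.3802, 0.5497],
 [-0.3802, 1, 0.4157],
 [0.5497, 0.4157, 1]]


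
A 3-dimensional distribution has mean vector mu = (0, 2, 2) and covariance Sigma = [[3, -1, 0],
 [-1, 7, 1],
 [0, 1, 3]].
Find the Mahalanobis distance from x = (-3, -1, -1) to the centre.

Step 1 — centre the observation: (x - mu) = (-3, -3, -3).

Step 2 — invert Sigma (cofactor / det for 3×3, or solve directly):
  Sigma^{-1} = [[0.3509, 0.0526, -0.0175],
 [0.0526, 0.1579, -0.0526],
 [-0.0175, -0.0526, 0.3509]].

Step 3 — form the quadratic (x - mu)^T · Sigma^{-1} · (x - mu):
  Sigma^{-1} · (x - mu) = (-1.1579, -0.4737, -0.8421).
  (x - mu)^T · [Sigma^{-1} · (x - mu)] = (-3)·(-1.1579) + (-3)·(-0.4737) + (-3)·(-0.8421) = 7.4211.

Step 4 — take square root: d = √(7.4211) ≈ 2.7242.

d(x, mu) = √(7.4211) ≈ 2.7242


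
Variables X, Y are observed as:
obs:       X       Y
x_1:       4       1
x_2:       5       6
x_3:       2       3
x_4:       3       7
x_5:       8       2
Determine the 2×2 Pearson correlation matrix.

Step 1 — column means:
  mean(X) = (4 + 5 + 2 + 3 + 8) / 5 = 22/5 = 4.4
  mean(Y) = (1 + 6 + 3 + 7 + 2) / 5 = 19/5 = 3.8

Step 2 — sample variances and covariances s[i,j] = (1/(n-1)) · Σ_k (x_{k,i} - mean_i) · (x_{k,j} - mean_j), with n-1 = 4:
  s[X,X] = ((-0.4)·(-0.4) + (0.6)·(0.6) + (-2.4)·(-2.4) + (-1.4)·(-1.4) + (3.6)·(3.6)) / 4 = 21.2/4 = 5.3
  s[X,Y] = ((-0.4)·(-2.8) + (0.6)·(2.2) + (-2.4)·(-0.8) + (-1.4)·(3.2) + (3.6)·(-1.8)) / 4 = -6.6/4 = -1.65
  s[Y,Y] = ((-2.8)·(-2.8) + (2.2)·(2.2) + (-0.8)·(-0.8) + (3.2)·(3.2) + (-1.8)·(-1.8)) / 4 = 26.8/4 = 6.7
  Sample standard deviations s_i = √(s[i,i]):
  s(X) = √(5.3) = 2.3022
  s(Y) = √(6.7) = 2.5884

Step 3 — r_{ij} = s_{ij} / (s_i · s_j):
  r[X,X] = 1 (diagonal).
  r[X,Y] = -1.65 / (2.3022 · 2.5884) = -1.65 / 5.959 = -0.2769
  r[Y,Y] = 1 (diagonal).

R is symmetric with unit diagonal. Assembling:

R = [[1, -0.2769],
 [-0.2769, 1]]


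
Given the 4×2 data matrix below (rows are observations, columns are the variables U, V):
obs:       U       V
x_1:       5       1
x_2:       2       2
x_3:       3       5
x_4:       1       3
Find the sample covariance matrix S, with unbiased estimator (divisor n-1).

Step 1 — column means:
  mean(U) = (5 + 2 + 3 + 1) / 4 = 11/4 = 2.75
  mean(V) = (1 + 2 + 5 + 3) / 4 = 11/4 = 2.75

Step 2 — sample covariance S[i,j] = (1/(n-1)) · Σ_k (x_{k,i} - mean_i) · (x_{k,j} - mean_j), with n-1 = 3.
  S[U,U] = ((2.25)·(2.25) + (-0.75)·(-0.75) + (0.25)·(0.25) + (-1.75)·(-1.75)) / 3 = 8.75/3 = 2.9167
  S[U,V] = ((2.25)·(-1.75) + (-0.75)·(-0.75) + (0.25)·(2.25) + (-1.75)·(0.25)) / 3 = -3.25/3 = -1.0833
  S[V,V] = ((-1.75)·(-1.75) + (-0.75)·(-0.75) + (2.25)·(2.25) + (0.25)·(0.25)) / 3 = 8.75/3 = 2.9167

S is symmetric (S[j,i] = S[i,j]). Assembling:

S = [[2.9167, -1.0833],
 [-1.0833, 2.9167]]


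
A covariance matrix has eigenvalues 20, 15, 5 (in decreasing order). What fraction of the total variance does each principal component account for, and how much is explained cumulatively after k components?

Step 1 — total variance = trace(Sigma) = Σ λ_i = 20 + 15 + 5 = 40.

Step 2 — fraction explained by component i = λ_i / Σ λ:
  PC1: 20/40 = 0.5
  PC2: 15/40 = 0.375
  PC3: 5/40 = 0.125

Step 3 — cumulative fraction after k components = (λ_1 + ... + λ_k) / Σ λ:
  k = 1: 20/40 = 0.5
  k = 2: (20 + 15)/40 = 35/40 = 0.875
  k = 3: (20 + 15 + 5)/40 = 40/40 = 1

Summary (fraction, with percent):

explained: PC1 0.5 (50%), PC2 0.375 (37.5%), PC3 0.125 (12.5%);  cumulative: 0.5, 0.875, 1


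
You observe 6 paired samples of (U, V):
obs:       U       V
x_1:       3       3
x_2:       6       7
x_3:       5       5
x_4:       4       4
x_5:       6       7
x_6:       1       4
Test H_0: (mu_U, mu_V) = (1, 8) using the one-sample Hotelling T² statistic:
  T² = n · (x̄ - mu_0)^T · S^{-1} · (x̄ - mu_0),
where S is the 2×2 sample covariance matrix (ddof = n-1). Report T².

Step 1 — sample mean vector:
  mean(U) = (3 + 6 + 5 + 4 + 6 + 1) / 6 = 25/6 = 4.1667
  mean(V) = (3 + 7 + 5 + 4 + 7 + 4) / 6 = 30/6 = 5
  x̄ = (4.1667, 5),  deviation x̄ - mu_0 = (4.1667, 5) - (1, 8) = (3.1667, -3).

Step 2 — sample covariance matrix, S[i,j] = (1/(n-1)) · Σ_k (x_{k,i} - mean_i) · (x_{k,j} - mean_j), divisor n-1 = 5:
  S[U,U] = ((-1.1667)·(-1.1667) + (1.8333)·(1.8333) + (0.8333)·(0.8333) + (-0.1667)·(-0.1667) + (1.8333)·(1.8333) + (-3.1667)·(-3.1667)) / 5 = 18.8333/5 = 3.7667
  S[U,V] = ((-1.1667)·(-2) + (1.8333)·(2) + (0.8333)·(0) + (-0.1667)·(-1) + (1.8333)·(2) + (-3.1667)·(-1)) / 5 = 13/5 = 2.6
  S[V,V] = ((-2)·(-2) + (2)·(2) + (0)·(0) + (-1)·(-1) + (2)·(2) + (-1)·(-1)) / 5 = 14/5 = 2.8
  S = [[3.7667, 2.6],
 [2.6, 2.8]].

Step 3 — invert S. det(S) = 3.7667·2.8 - (2.6)² = 3.7867.
  S^{-1} = (1/det) · [[d, -b], [-b, a]] = [[0.7394, -0.6866],
 [-0.6866, 0.9947]].

Step 4 — quadratic form (x̄ - mu_0)^T · S^{-1} · (x̄ - mu_0):
  S^{-1} · (x̄ - mu_0) = (4.4014, -5.1585),
  (x̄ - mu_0)^T · [...] = (3.1667)·(4.4014) + (-3)·(-5.1585) = 29.4131.

Step 5 — scale by n: T² = 6 · 29.4131 = 176.4789.

T² ≈ 176.4789


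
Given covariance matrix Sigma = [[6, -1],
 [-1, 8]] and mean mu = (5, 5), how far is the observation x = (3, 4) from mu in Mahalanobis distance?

Step 1 — centre the observation: (x - mu) = (-2, -1).

Step 2 — invert Sigma. det(Sigma) = 6·8 - (-1)² = 47.
  Sigma^{-1} = (1/det) · [[d, -b], [-b, a]] = [[0.1702, 0.0213],
 [0.0213, 0.1277]].

Step 3 — form the quadratic (x - mu)^T · Sigma^{-1} · (x - mu):
  Sigma^{-1} · (x - mu) = (-0.3617, -0.1702).
  (x - mu)^T · [Sigma^{-1} · (x - mu)] = (-2)·(-0.3617) + (-1)·(-0.1702) = 0.8936.

Step 4 — take square root: d = √(0.8936) ≈ 0.9453.

d(x, mu) = √(0.8936) ≈ 0.9453


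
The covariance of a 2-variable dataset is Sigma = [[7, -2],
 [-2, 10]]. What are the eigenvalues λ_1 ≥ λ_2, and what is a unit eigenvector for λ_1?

Step 1 — characteristic polynomial of 2×2 Sigma:
  det(Sigma - λI) = λ² - trace · λ + det = 0.
  trace = 7 + 10 = 17, det = 7·10 - (-2)² = 66.
Step 2 — discriminant:
  Δ = trace² - 4·det = 289 - 264 = 25.
Step 3 — eigenvalues:
  λ = (trace ± √Δ)/2 = (17 ± 5)/2,
  λ_1 = 11,  λ_2 = 6.

Step 4 — unit eigenvector for λ_1: solve (Sigma - λ_1 I)v = 0. First row:
  (7 - 11)·v_x + (-2)·v_y = 0, i.e. (-4)·v_x + (-2)·v_y = 0,
  so v ∝ (b, λ_1 - a) = (-2, 4); multiply by -1 so the first entry is positive: u = (2, -4).
  ||u|| = √((2)² + (-4)²) = √(20) ≈ 4.4721,
  v_1 = u/||u|| ≈ (0.4472, -0.8944) (||v_1|| = 1).

λ_1 = 11,  λ_2 = 6;  v_1 ≈ (0.4472, -0.8944)


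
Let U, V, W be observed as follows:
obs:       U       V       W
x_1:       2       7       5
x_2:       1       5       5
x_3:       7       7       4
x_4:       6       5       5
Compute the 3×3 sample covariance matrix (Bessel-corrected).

Step 1 — column means:
  mean(U) = (2 + 1 + 7 + 6) / 4 = 16/4 = 4
  mean(V) = (7 + 5 + 7 + 5) / 4 = 24/4 = 6
  mean(W) = (5 + 5 + 4 + 5) / 4 = 19/4 = 4.75

Step 2 — sample covariance S[i,j] = (1/(n-1)) · Σ_k (x_{k,i} - mean_i) · (x_{k,j} - mean_j), with n-1 = 3.
  S[U,U] = ((-2)·(-2) + (-3)·(-3) + (3)·(3) + (2)·(2)) / 3 = 26/3 = 8.6667
  S[U,V] = ((-2)·(1) + (-3)·(-1) + (3)·(1) + (2)·(-1)) / 3 = 2/3 = 0.6667
  S[U,W] = ((-2)·(0.25) + (-3)·(0.25) + (3)·(-0.75) + (2)·(0.25)) / 3 = -3/3 = -1
  S[V,V] = ((1)·(1) + (-1)·(-1) + (1)·(1) + (-1)·(-1)) / 3 = 4/3 = 1.3333
  S[V,W] = ((1)·(0.25) + (-1)·(0.25) + (1)·(-0.75) + (-1)·(0.25)) / 3 = -1/3 = -0.3333
  S[W,W] = ((0.25)·(0.25) + (0.25)·(0.25) + (-0.75)·(-0.75) + (0.25)·(0.25)) / 3 = 0.75/3 = 0.25

S is symmetric (S[j,i] = S[i,j]). Assembling:

S = [[8.6667, 0.6667, -1],
 [0.6667, 1.3333, -0.3333],
 [-1, -0.3333, 0.25]]


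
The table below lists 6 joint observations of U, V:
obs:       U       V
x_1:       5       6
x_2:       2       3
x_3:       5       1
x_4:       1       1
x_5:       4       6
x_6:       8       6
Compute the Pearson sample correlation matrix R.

Step 1 — column means:
  mean(U) = (5 + 2 + 5 + 1 + 4 + 8) / 6 = 25/6 = 4.1667
  mean(V) = (6 + 3 + 1 + 1 + 6 + 6) / 6 = 23/6 = 3.8333

Step 2 — sample variances and covariances s[i,j] = (1/(n-1)) · Σ_k (x_{k,i} - mean_i) · (x_{k,j} - mean_j), with n-1 = 5:
  s[U,U] = ((0.8333)·(0.8333) + (-2.1667)·(-2.1667) + (0.8333)·(0.8333) + (-3.1667)·(-3.1667) + (-0.1667)·(-0.1667) + (3.8333)·(3.8333)) / 5 = 30.8333/5 = 6.1667
  s[U,V] = ((0.8333)·(2.1667) + (-2.1667)·(-0.8333) + (0.8333)·(-2.8333) + (-3.1667)·(-2.8333) + (-0.1667)·(2.1667) + (3.8333)·(2.1667)) / 5 = 18.1667/5 = 3.6333
  s[V,V] = ((2.1667)·(2.1667) + (-0.8333)·(-0.8333) + (-2.8333)·(-2.8333) + (-2.8333)·(-2.8333) + (2.1667)·(2.1667) + (2.1667)·(2.1667)) / 5 = 30.8333/5 = 6.1667
  Sample standard deviations s_i = √(s[i,i]):
  s(U) = √(6.1667) = 2.4833
  s(V) = √(6.1667) = 2.4833

Step 3 — r_{ij} = s_{ij} / (s_i · s_j):
  r[U,U] = 1 (diagonal).
  r[U,V] = 3.6333 / (2.4833 · 2.4833) = 3.6333 / 6.1667 = 0.5892
  r[V,V] = 1 (diagonal).

R is symmetric with unit diagonal. Assembling:

R = [[1, 0.5892],
 [0.5892, 1]]


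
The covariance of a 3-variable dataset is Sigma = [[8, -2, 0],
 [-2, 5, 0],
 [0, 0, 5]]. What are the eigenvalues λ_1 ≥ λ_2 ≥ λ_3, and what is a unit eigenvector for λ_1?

Step 1 — characteristic polynomial p(λ) = det(λI - Sigma) = λ³ - tr·λ² + c_1·λ - det, where tr = trace, c_1 = sum of the principal 2×2 minors, det = det(Sigma):
  tr = 8 + 5 + 5 = 18,
  c_1 = (8·5 - (-2)²) + (8·5 - (0)²) + (5·5 - (0)²) = 36 + 40 + 25 = 101,
  det = 8·(5·5 - (0)²) - (-2)·((-2)·5 - (0)·(0)) + (0)·((-2)·(0) - 5·(0)) = 8·(25) - (-2)·(-10) + (0)·(0) = 180.
  So p(λ) = λ³ - 18λ² + 101λ - 180.
Step 2 — look for an integer root (rational root theorem: any rational root is an integer divisor of 180). Testing λ = 4:
  p(4) = 64 - 288 + 404 - 180 = 0  ✓
  Dividing out (λ - 4): p(λ) = (λ - 4)(λ² - 14λ + 45).
Step 3 — remaining eigenvalues from the quadratic λ² - 14λ + 45 = 0:
  Δ = 14² - 4·45 = 196 - 180 = 16,  λ = (14 ± √16)/2 = (14 ± 4)/2 = 9 or 5.
  Sorted: λ_1 = 9,  λ_2 = 5,  λ_3 = 4  (check: sum = 18 = tr ✓).

Step 4 — unit eigenvector for λ_1 = 9: v spans the null space of (Sigma - λ_1 I), whose rows are
  r_1 = (-1, -2, 0),  r_2 = (-2, -4, 0),  r_3 = (0, 0, -4).
  v is orthogonal to every row, so take v ∝ r_1 × r_3 = ((-2)·(-4) - (0)·(0), (0)·(0) - (-1)·(-4), (-1)·(0) - (-2)·(0)) = (8, -4, 0).
  Rescale (divide by 4): u = (2, -1, 0).
  ||u|| = √((2)² + (-1)² + (0)²) = √(5) ≈ 2.2361,  v_1 = u/||u|| ≈ (0.8944, -0.4472, 0) (||v_1|| = 1).

λ_1 = 9,  λ_2 = 5,  λ_3 = 4;  v_1 ≈ (0.8944, -0.4472, 0)


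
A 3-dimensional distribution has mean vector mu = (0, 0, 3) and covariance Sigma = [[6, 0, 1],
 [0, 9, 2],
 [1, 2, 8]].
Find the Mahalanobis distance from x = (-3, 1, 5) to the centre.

Step 1 — centre the observation: (x - mu) = (-3, 1, 2).

Step 2 — invert Sigma (cofactor / det for 3×3, or solve directly):
  Sigma^{-1} = [[0.1704, 0.005, -0.0226],
 [0.005, 0.1178, -0.0301],
 [-0.0226, -0.0301, 0.1353]].

Step 3 — form the quadratic (x - mu)^T · Sigma^{-1} · (x - mu):
  Sigma^{-1} · (x - mu) = (-0.5514, 0.0426, 0.3083).
  (x - mu)^T · [Sigma^{-1} · (x - mu)] = (-3)·(-0.5514) + (1)·(0.0426) + (2)·(0.3083) = 2.3133.

Step 4 — take square root: d = √(2.3133) ≈ 1.5209.

d(x, mu) = √(2.3133) ≈ 1.5209


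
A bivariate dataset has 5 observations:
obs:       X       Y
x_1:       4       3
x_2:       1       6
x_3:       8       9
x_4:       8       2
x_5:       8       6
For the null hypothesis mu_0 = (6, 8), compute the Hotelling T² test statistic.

Step 1 — sample mean vector:
  mean(X) = (4 + 1 + 8 + 8 + 8) / 5 = 29/5 = 5.8
  mean(Y) = (3 + 6 + 9 + 2 + 6) / 5 = 26/5 = 5.2
  x̄ = (5.8, 5.2),  deviation x̄ - mu_0 = (5.8, 5.2) - (6, 8) = (-0.2, -2.8).

Step 2 — sample covariance matrix, S[i,j] = (1/(n-1)) · Σ_k (x_{k,i} - mean_i) · (x_{k,j} - mean_j), divisor n-1 = 4:
  S[X,X] = ((-1.8)·(-1.8) + (-4.8)·(-4.8) + (2.2)·(2.2) + (2.2)·(2.2) + (2.2)·(2.2)) / 4 = 40.8/4 = 10.2
  S[X,Y] = ((-1.8)·(-2.2) + (-4.8)·(0.8) + (2.2)·(3.8) + (2.2)·(-3.2) + (2.2)·(0.8)) / 4 = 3.2/4 = 0.8
  S[Y,Y] = ((-2.2)·(-2.2) + (0.8)·(0.8) + (3.8)·(3.8) + (-3.2)·(-3.2) + (0.8)·(0.8)) / 4 = 30.8/4 = 7.7
  S = [[10.2, 0.8],
 [0.8, 7.7]].

Step 3 — invert S. det(S) = 10.2·7.7 - (0.8)² = 77.9.
  S^{-1} = (1/det) · [[d, -b], [-b, a]] = [[0.0988, -0.0103],
 [-0.0103, 0.1309]].

Step 4 — quadratic form (x̄ - mu_0)^T · S^{-1} · (x̄ - mu_0):
  S^{-1} · (x̄ - mu_0) = (0.009, -0.3646),
  (x̄ - mu_0)^T · [...] = (-0.2)·(0.009) + (-2.8)·(-0.3646) = 1.019.

Step 5 — scale by n: T² = 5 · 1.019 = 5.095.

T² ≈ 5.095


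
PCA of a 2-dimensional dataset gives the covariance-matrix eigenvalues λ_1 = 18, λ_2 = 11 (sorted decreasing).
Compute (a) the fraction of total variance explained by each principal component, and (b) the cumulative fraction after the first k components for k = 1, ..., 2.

Step 1 — total variance = trace(Sigma) = Σ λ_i = 18 + 11 = 29.

Step 2 — fraction explained by component i = λ_i / Σ λ:
  PC1: 18/29 = 0.6207
  PC2: 11/29 = 0.3793

Step 3 — cumulative fraction after k components = (λ_1 + ... + λ_k) / Σ λ:
  k = 1: 18/29 = 0.6207
  k = 2: (18 + 11)/29 = 29/29 = 1

Summary (fraction, with percent):

explained: PC1 0.6207 (62.07%), PC2 0.3793 (37.93%);  cumulative: 0.6207, 1


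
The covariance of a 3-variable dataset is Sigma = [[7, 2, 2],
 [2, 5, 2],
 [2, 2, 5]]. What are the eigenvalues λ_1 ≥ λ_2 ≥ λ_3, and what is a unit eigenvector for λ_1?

Step 1 — characteristic polynomial p(λ) = det(λI - Sigma) = λ³ - tr·λ² + c_1·λ - det, where tr = trace, c_1 = sum of the principal 2×2 minors, det = det(Sigma):
  tr = 7 + 5 + 5 = 17,
  c_1 = (7·5 - (2)²) + (7·5 - (2)²) + (5·5 - (2)²) = 31 + 31 + 21 = 83,
  det = 7·(5·5 - (2)²) - (2)·((2)·5 - (2)·(2)) + (2)·((2)·(2) - 5·(2)) = 7·(21) - (2)·(6) + (2)·(-6) = 123.
  So p(λ) = λ³ - 17λ² + 83λ - 123.
Step 2 — look for an integer root (rational root theorem: any rational root is an integer divisor of 123). Testing λ = 3:
  p(3) = 27 - 153 + 249 - 123 = 0  ✓
  Dividing out (λ - 3): p(λ) = (λ - 3)(λ² - 14λ + 41).
Step 3 — remaining eigenvalues from the quadratic λ² - 14λ + 41 = 0:
  Δ = 14² - 4·41 = 196 - 164 = 32,  λ = (14 ± √32)/2 = (14 ± 5.6569)/2 ≈ 9.8284 or 4.1716.
  Sorted: λ_1 = 9.8284,  λ_2 = 4.1716,  λ_3 = 3  (check: sum = 17 = tr ✓).

Step 4 — unit eigenvector for λ_1 ≈ 9.8284: v spans the null space of (Sigma - λ_1 I), whose rows are
  r_1 = (-2.8284, 2, 2),  r_2 = (2, -4.8284, 2),  r_3 = (2, 2, -4.8284).
  v is orthogonal to every row, so take v ∝ r_1 × r_2 = ((2)·(2) - (2)·(-4.8284), (2)·(2) - (-2.8284)·(2), (-2.8284)·(-4.8284) - (2)·(2)) ≈ (13.6569, 9.6569, 9.6569).
  Let u = (13.6569, 9.6569, 9.6569).
  ||u|| = √((13.6569)² + (9.6569)² + (9.6569)²) = √(373.0193) ≈ 19.3137,  v_1 = u/||u|| ≈ (0.7071, 0.5, 0.5) (||v_1|| = 1).

λ_1 = 9.8284,  λ_2 = 4.1716,  λ_3 = 3;  v_1 ≈ (0.7071, 0.5, 0.5)


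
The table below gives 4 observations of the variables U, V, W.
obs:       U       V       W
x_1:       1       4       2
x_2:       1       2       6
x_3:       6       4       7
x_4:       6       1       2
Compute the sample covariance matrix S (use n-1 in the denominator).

Step 1 — column means:
  mean(U) = (1 + 1 + 6 + 6) / 4 = 14/4 = 3.5
  mean(V) = (4 + 2 + 4 + 1) / 4 = 11/4 = 2.75
  mean(W) = (2 + 6 + 7 + 2) / 4 = 17/4 = 4.25

Step 2 — sample covariance S[i,j] = (1/(n-1)) · Σ_k (x_{k,i} - mean_i) · (x_{k,j} - mean_j), with n-1 = 3.
  S[U,U] = ((-2.5)·(-2.5) + (-2.5)·(-2.5) + (2.5)·(2.5) + (2.5)·(2.5)) / 3 = 25/3 = 8.3333
  S[U,V] = ((-2.5)·(1.25) + (-2.5)·(-0.75) + (2.5)·(1.25) + (2.5)·(-1.75)) / 3 = -2.5/3 = -0.8333
  S[U,W] = ((-2.5)·(-2.25) + (-2.5)·(1.75) + (2.5)·(2.75) + (2.5)·(-2.25)) / 3 = 2.5/3 = 0.8333
  S[V,V] = ((1.25)·(1.25) + (-0.75)·(-0.75) + (1.25)·(1.25) + (-1.75)·(-1.75)) / 3 = 6.75/3 = 2.25
  S[V,W] = ((1.25)·(-2.25) + (-0.75)·(1.75) + (1.25)·(2.75) + (-1.75)·(-2.25)) / 3 = 3.25/3 = 1.0833
  S[W,W] = ((-2.25)·(-2.25) + (1.75)·(1.75) + (2.75)·(2.75) + (-2.25)·(-2.25)) / 3 = 20.75/3 = 6.9167

S is symmetric (S[j,i] = S[i,j]). Assembling:

S = [[8.3333, -0.8333, 0.8333],
 [-0.8333, 2.25, 1.0833],
 [0.8333, 1.0833, 6.9167]]


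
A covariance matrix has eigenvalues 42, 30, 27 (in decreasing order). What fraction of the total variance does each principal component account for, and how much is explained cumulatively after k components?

Step 1 — total variance = trace(Sigma) = Σ λ_i = 42 + 30 + 27 = 99.

Step 2 — fraction explained by component i = λ_i / Σ λ:
  PC1: 42/99 = 0.4242
  PC2: 30/99 = 0.303
  PC3: 27/99 = 0.2727

Step 3 — cumulative fraction after k components = (λ_1 + ... + λ_k) / Σ λ:
  k = 1: 42/99 = 0.4242
  k = 2: (42 + 30)/99 = 72/99 = 0.7273
  k = 3: (42 + 30 + 27)/99 = 99/99 = 1

Summary (fraction, with percent):

explained: PC1 0.4242 (42.42%), PC2 0.303 (30.3%), PC3 0.2727 (27.27%);  cumulative: 0.4242, 0.7273, 1


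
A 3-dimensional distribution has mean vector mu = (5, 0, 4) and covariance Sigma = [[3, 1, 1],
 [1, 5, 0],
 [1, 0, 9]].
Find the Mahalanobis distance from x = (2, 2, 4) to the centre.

Step 1 — centre the observation: (x - mu) = (-3, 2, 0).

Step 2 — invert Sigma (cofactor / det for 3×3, or solve directly):
  Sigma^{-1} = [[0.3719, -0.0744, -0.0413],
 [-0.0744, 0.2149, 0.0083],
 [-0.0413, 0.0083, 0.1157]].

Step 3 — form the quadratic (x - mu)^T · Sigma^{-1} · (x - mu):
  Sigma^{-1} · (x - mu) = (-1.2645, 0.6529, 0.1405).
  (x - mu)^T · [Sigma^{-1} · (x - mu)] = (-3)·(-1.2645) + (2)·(0.6529) + (0)·(0.1405) = 5.0992.

Step 4 — take square root: d = √(5.0992) ≈ 2.2581.

d(x, mu) = √(5.0992) ≈ 2.2581


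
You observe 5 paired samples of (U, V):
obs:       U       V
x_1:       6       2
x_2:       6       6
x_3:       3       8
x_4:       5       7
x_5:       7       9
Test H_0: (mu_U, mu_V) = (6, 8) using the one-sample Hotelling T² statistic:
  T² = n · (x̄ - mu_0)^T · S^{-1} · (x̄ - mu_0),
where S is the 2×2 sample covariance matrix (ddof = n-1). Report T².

Step 1 — sample mean vector:
  mean(U) = (6 + 6 + 3 + 5 + 7) / 5 = 27/5 = 5.4
  mean(V) = (2 + 6 + 8 + 7 + 9) / 5 = 32/5 = 6.4
  x̄ = (5.4, 6.4),  deviation x̄ - mu_0 = (5.4, 6.4) - (6, 8) = (-0.6, -1.6).

Step 2 — sample covariance matrix, S[i,j] = (1/(n-1)) · Σ_k (x_{k,i} - mean_i) · (x_{k,j} - mean_j), divisor n-1 = 4:
  S[U,U] = ((0.6)·(0.6) + (0.6)·(0.6) + (-2.4)·(-2.4) + (-0.4)·(-0.4) + (1.6)·(1.6)) / 4 = 9.2/4 = 2.3
  S[U,V] = ((0.6)·(-4.4) + (0.6)·(-0.4) + (-2.4)·(1.6) + (-0.4)·(0.6) + (1.6)·(2.6)) / 4 = -2.8/4 = -0.7
  S[V,V] = ((-4.4)·(-4.4) + (-0.4)·(-0.4) + (1.6)·(1.6) + (0.6)·(0.6) + (2.6)·(2.6)) / 4 = 29.2/4 = 7.3
  S = [[2.3, -0.7],
 [-0.7, 7.3]].

Step 3 — invert S. det(S) = 2.3·7.3 - (-0.7)² = 16.3.
  S^{-1} = (1/det) · [[d, -b], [-b, a]] = [[0.4479, 0.0429],
 [0.0429, 0.1411]].

Step 4 — quadratic form (x̄ - mu_0)^T · S^{-1} · (x̄ - mu_0):
  S^{-1} · (x̄ - mu_0) = (-0.3374, -0.2515),
  (x̄ - mu_0)^T · [...] = (-0.6)·(-0.3374) + (-1.6)·(-0.2515) = 0.6049.

Step 5 — scale by n: T² = 5 · 0.6049 = 3.0245.

T² ≈ 3.0245


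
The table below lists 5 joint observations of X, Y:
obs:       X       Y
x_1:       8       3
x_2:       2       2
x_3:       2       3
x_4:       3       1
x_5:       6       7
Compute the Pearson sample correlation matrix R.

Step 1 — column means:
  mean(X) = (8 + 2 + 2 + 3 + 6) / 5 = 21/5 = 4.2
  mean(Y) = (3 + 2 + 3 + 1 + 7) / 5 = 16/5 = 3.2

Step 2 — sample variances and covariances s[i,j] = (1/(n-1)) · Σ_k (x_{k,i} - mean_i) · (x_{k,j} - mean_j), with n-1 = 4:
  s[X,X] = ((3.8)·(3.8) + (-2.2)·(-2.2) + (-2.2)·(-2.2) + (-1.2)·(-1.2) + (1.8)·(1.8)) / 4 = 28.8/4 = 7.2
  s[X,Y] = ((3.8)·(-0.2) + (-2.2)·(-1.2) + (-2.2)·(-0.2) + (-1.2)·(-2.2) + (1.8)·(3.8)) / 4 = 11.8/4 = 2.95
  s[Y,Y] = ((-0.2)·(-0.2) + (-1.2)·(-1.2) + (-0.2)·(-0.2) + (-2.2)·(-2.2) + (3.8)·(3.8)) / 4 = 20.8/4 = 5.2
  Sample standard deviations s_i = √(s[i,i]):
  s(X) = √(7.2) = 2.6833
  s(Y) = √(5.2) = 2.2804

Step 3 — r_{ij} = s_{ij} / (s_i · s_j):
  r[X,X] = 1 (diagonal).
  r[X,Y] = 2.95 / (2.6833 · 2.2804) = 2.95 / 6.1188 = 0.4821
  r[Y,Y] = 1 (diagonal).

R is symmetric with unit diagonal. Assembling:

R = [[1, 0.4821],
 [0.4821, 1]]


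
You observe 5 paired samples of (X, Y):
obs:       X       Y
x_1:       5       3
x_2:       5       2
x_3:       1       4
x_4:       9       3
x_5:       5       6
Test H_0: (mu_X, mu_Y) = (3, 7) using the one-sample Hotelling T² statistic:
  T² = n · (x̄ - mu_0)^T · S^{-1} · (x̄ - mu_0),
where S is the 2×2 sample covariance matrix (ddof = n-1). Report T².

Step 1 — sample mean vector:
  mean(X) = (5 + 5 + 1 + 9 + 5) / 5 = 25/5 = 5
  mean(Y) = (3 + 2 + 4 + 3 + 6) / 5 = 18/5 = 3.6
  x̄ = (5, 3.6),  deviation x̄ - mu_0 = (5, 3.6) - (3, 7) = (2, -3.4).

Step 2 — sample covariance matrix, S[i,j] = (1/(n-1)) · Σ_k (x_{k,i} - mean_i) · (x_{k,j} - mean_j), divisor n-1 = 4:
  S[X,X] = ((0)·(0) + (0)·(0) + (-4)·(-4) + (4)·(4) + (0)·(0)) / 4 = 32/4 = 8
  S[X,Y] = ((0)·(-0.6) + (0)·(-1.6) + (-4)·(0.4) + (4)·(-0.6) + (0)·(2.4)) / 4 = -4/4 = -1
  S[Y,Y] = ((-0.6)·(-0.6) + (-1.6)·(-1.6) + (0.4)·(0.4) + (-0.6)·(-0.6) + (2.4)·(2.4)) / 4 = 9.2/4 = 2.3
  S = [[8, -1],
 [-1, 2.3]].

Step 3 — invert S. det(S) = 8·2.3 - (-1)² = 17.4.
  S^{-1} = (1/det) · [[d, -b], [-b, a]] = [[0.1322, 0.0575],
 [0.0575, 0.4598]].

Step 4 — quadratic form (x̄ - mu_0)^T · S^{-1} · (x̄ - mu_0):
  S^{-1} · (x̄ - mu_0) = (0.069, -1.4483),
  (x̄ - mu_0)^T · [...] = (2)·(0.069) + (-3.4)·(-1.4483) = 5.0621.

Step 5 — scale by n: T² = 5 · 5.0621 = 25.3103.

T² ≈ 25.3103


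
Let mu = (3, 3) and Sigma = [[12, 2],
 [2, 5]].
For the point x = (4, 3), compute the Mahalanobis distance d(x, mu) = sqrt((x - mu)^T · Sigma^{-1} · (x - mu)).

Step 1 — centre the observation: (x - mu) = (1, 0).

Step 2 — invert Sigma. det(Sigma) = 12·5 - (2)² = 56.
  Sigma^{-1} = (1/det) · [[d, -b], [-b, a]] = [[0.0893, -0.0357],
 [-0.0357, 0.2143]].

Step 3 — form the quadratic (x - mu)^T · Sigma^{-1} · (x - mu):
  Sigma^{-1} · (x - mu) = (0.0893, -0.0357).
  (x - mu)^T · [Sigma^{-1} · (x - mu)] = (1)·(0.0893) + (0)·(-0.0357) = 0.0893.

Step 4 — take square root: d = √(0.0893) ≈ 0.2988.

d(x, mu) = √(0.0893) ≈ 0.2988


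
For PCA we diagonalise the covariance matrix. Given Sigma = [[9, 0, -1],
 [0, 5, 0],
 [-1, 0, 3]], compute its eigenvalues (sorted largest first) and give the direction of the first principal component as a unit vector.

Step 1 — characteristic polynomial p(λ) = det(λI - Sigma) = λ³ - tr·λ² + c_1·λ - det, where tr = trace, c_1 = sum of the principal 2×2 minors, det = det(Sigma):
  tr = 9 + 5 + 3 = 17,
  c_1 = (9·5 - (0)²) + (9·3 - (-1)²) + (5·3 - (0)²) = 45 + 26 + 15 = 86,
  det = 9·(5·3 - (0)²) - (0)·((0)·3 - (0)·(-1)) + (-1)·((0)·(0) - 5·(-1)) = 9·(15) - (0)·(0) + (-1)·(5) = 130.
  So p(λ) = λ³ - 17λ² + 86λ - 130.
Step 2 — look for an integer root (rational root theorem: any rational root is an integer divisor of 130). Testing λ = 5:
  p(5) = 125 - 425 + 430 - 130 = 0  ✓
  Dividing out (λ - 5): p(λ) = (λ - 5)(λ² - 12λ + 26).
Step 3 — remaining eigenvalues from the quadratic λ² - 12λ + 26 = 0:
  Δ = 12² - 4·26 = 144 - 104 = 40,  λ = (12 ± √40)/2 = (12 ± 6.3246)/2 ≈ 9.1623 or 2.8377.
  Sorted: λ_1 = 9.1623,  λ_2 = 5,  λ_3 = 2.8377  (check: sum = 17 = tr ✓).

Step 4 — unit eigenvector for λ_1 ≈ 9.1623: v spans the null space of (Sigma - λ_1 I), whose rows are
  r_1 = (-0.1623, 0, -1),  r_2 = (0, -4.1623, 0),  r_3 = (-1, 0, -6.1623).
  v is orthogonal to every row, so take v ∝ r_1 × r_2 = ((0)·(0) - (-1)·(-4.1623), (-1)·(0) - (-0.1623)·(0), (-0.1623)·(-4.1623) - (0)·(0)) ≈ (-4.1623, 0, 0.6754).
  Rescale (multiply by -1 so the first nonzero entry is positive): u = (4.1623, 0, -0.6754).
  ||u|| = √((4.1623)² + (0)² + (-0.6754)²) = √(17.7808) ≈ 4.2167,  v_1 = u/||u|| ≈ (0.9871, 0, -0.1602) (||v_1|| = 1).

λ_1 = 9.1623,  λ_2 = 5,  λ_3 = 2.8377;  v_1 ≈ (0.9871, 0, -0.1602)


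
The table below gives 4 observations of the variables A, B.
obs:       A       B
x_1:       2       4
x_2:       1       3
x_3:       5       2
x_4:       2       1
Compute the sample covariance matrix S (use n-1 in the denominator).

Step 1 — column means:
  mean(A) = (2 + 1 + 5 + 2) / 4 = 10/4 = 2.5
  mean(B) = (4 + 3 + 2 + 1) / 4 = 10/4 = 2.5

Step 2 — sample covariance S[i,j] = (1/(n-1)) · Σ_k (x_{k,i} - mean_i) · (x_{k,j} - mean_j), with n-1 = 3.
  S[A,A] = ((-0.5)·(-0.5) + (-1.5)·(-1.5) + (2.5)·(2.5) + (-0.5)·(-0.5)) / 3 = 9/3 = 3
  S[A,B] = ((-0.5)·(1.5) + (-1.5)·(0.5) + (2.5)·(-0.5) + (-0.5)·(-1.5)) / 3 = -2/3 = -0.6667
  S[B,B] = ((1.5)·(1.5) + (0.5)·(0.5) + (-0.5)·(-0.5) + (-1.5)·(-1.5)) / 3 = 5/3 = 1.6667

S is symmetric (S[j,i] = S[i,j]). Assembling:

S = [[3, -0.6667],
 [-0.6667, 1.6667]]


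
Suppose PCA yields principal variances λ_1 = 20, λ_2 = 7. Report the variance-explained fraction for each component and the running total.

Step 1 — total variance = trace(Sigma) = Σ λ_i = 20 + 7 = 27.

Step 2 — fraction explained by component i = λ_i / Σ λ:
  PC1: 20/27 = 0.7407
  PC2: 7/27 = 0.2593

Step 3 — cumulative fraction after k components = (λ_1 + ... + λ_k) / Σ λ:
  k = 1: 20/27 = 0.7407
  k = 2: (20 + 7)/27 = 27/27 = 1

Summary (fraction, with percent):

explained: PC1 0.7407 (74.07%), PC2 0.2593 (25.93%);  cumulative: 0.7407, 1


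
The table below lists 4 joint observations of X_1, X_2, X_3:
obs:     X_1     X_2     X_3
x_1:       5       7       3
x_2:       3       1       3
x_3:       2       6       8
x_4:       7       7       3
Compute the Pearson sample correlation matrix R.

Step 1 — column means:
  mean(X_1) = (5 + 3 + 2 + 7) / 4 = 17/4 = 4.25
  mean(X_2) = (7 + 1 + 6 + 7) / 4 = 21/4 = 5.25
  mean(X_3) = (3 + 3 + 8 + 3) / 4 = 17/4 = 4.25

Step 2 — sample variances and covariances s[i,j] = (1/(n-1)) · Σ_k (x_{k,i} - mean_i) · (x_{k,j} - mean_j), with n-1 = 3:
  s[X_1,X_1] = ((0.75)·(0.75) + (-1.25)·(-1.25) + (-2.25)·(-2.25) + (2.75)·(2.75)) / 3 = 14.75/3 = 4.9167
  s[X_1,X_2] = ((0.75)·(1.75) + (-1.25)·(-4.25) + (-2.25)·(0.75) + (2.75)·(1.75)) / 3 = 9.75/3 = 3.25
  s[X_1,X_3] = ((0.75)·(-1.25) + (-1.25)·(-1.25) + (-2.25)·(3.75) + (2.75)·(-1.25)) / 3 = -11.25/3 = -3.75
  s[X_2,X_2] = ((1.75)·(1.75) + (-4.25)·(-4.25) + (0.75)·(0.75) + (1.75)·(1.75)) / 3 = 24.75/3 = 8.25
  s[X_2,X_3] = ((1.75)·(-1.25) + (-4.25)·(-1.25) + (0.75)·(3.75) + (1.75)·(-1.25)) / 3 = 3.75/3 = 1.25
  s[X_3,X_3] = ((-1.25)·(-1.25) + (-1.25)·(-1.25) + (3.75)·(3.75) + (-1.25)·(-1.25)) / 3 = 18.75/3 = 6.25
  Sample standard deviations s_i = √(s[i,i]):
  s(X_1) = √(4.9167) = 2.2174
  s(X_2) = √(8.25) = 2.8723
  s(X_3) = √(6.25) = 2.5

Step 3 — r_{ij} = s_{ij} / (s_i · s_j):
  r[X_1,X_1] = 1 (diagonal).
  r[X_1,X_2] = 3.25 / (2.2174 · 2.8723) = 3.25 / 6.3689 = 0.5103
  r[X_1,X_3] = -3.75 / (2.2174 · 2.5) = -3.75 / 5.5434 = -0.6765
  r[X_2,X_2] = 1 (diagonal).
  r[X_2,X_3] = 1.25 / (2.8723 · 2.5) = 1.25 / 7.1807 = 0.1741
  r[X_3,X_3] = 1 (diagonal).

R is symmetric with unit diagonal. Assembling:

R = [[1, 0.5103, -0.6765],
 [0.5103, 1, 0.1741],
 [-0.6765, 0.1741, 1]]
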